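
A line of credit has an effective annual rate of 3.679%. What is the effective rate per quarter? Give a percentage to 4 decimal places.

0.9073%

The per-quarter rate i satisfies (1 + i)^4 = 1 + 0.03679.
i = 1.03679^(1/4) − 1 = 0.0090733 = 0.9073%.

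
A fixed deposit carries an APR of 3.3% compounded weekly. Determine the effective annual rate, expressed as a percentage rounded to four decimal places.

3.3540%

EAR = (1 + 0.033/52)^52 − 1.
= (1 + 0.000635)^52 − 1 = 1.033540 − 1 = 3.3540%.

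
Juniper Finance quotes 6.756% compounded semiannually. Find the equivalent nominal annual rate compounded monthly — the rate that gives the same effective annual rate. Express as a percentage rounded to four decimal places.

EAR = (1 + 0.06756/2)^2 − 1 = 0.068701.
Solve (1 + r/12)^12 = 1.068701: r/12 = 1.068701^(1/12) − 1 = 0.005552, so r = 0.066628 = 6.6628%.

6.6628%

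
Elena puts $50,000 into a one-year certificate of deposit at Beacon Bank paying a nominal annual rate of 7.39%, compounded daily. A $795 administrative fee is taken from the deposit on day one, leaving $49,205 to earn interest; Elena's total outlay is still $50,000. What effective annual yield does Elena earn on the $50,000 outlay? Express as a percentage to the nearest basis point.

Value after one year: 49,205 × (1 + 0.0739/365)^365 = 49,205 × 1.076691 = $52,978.58.
Effective yield on the $50,000 outlay: 52,978.58 / 50,000 − 1 = 0.059572 = 5.96%.

5.96%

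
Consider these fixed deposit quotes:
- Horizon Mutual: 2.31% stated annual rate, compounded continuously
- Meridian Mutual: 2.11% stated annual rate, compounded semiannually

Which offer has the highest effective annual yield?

Horizon Mutual

Horizon Mutual: e^0.0231 − 1 = 2.337%
Meridian Mutual: (1 + 0.0211/2)^2 − 1 = 2.121%
The highest effective annual rate is Horizon Mutual at 2.337%.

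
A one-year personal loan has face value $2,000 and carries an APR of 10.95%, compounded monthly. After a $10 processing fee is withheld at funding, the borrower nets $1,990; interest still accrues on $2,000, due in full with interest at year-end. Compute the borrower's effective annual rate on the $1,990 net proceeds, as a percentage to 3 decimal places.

12.077%

Amount owed after one year: 2,000 × (1 + 0.1095/12)^12 = 2,000 × 1.115166 = $2,230.33.
Effective rate on net proceeds: 2,230.33 / 1,990 − 1 = 0.120770 = 12.077%.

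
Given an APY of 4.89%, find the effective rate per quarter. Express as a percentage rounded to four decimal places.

The per-quarter rate i satisfies (1 + i)^4 = 1 + 0.0489.
i = 1.0489^(1/4) − 1 = 0.0120070 = 1.2007%.

1.2007%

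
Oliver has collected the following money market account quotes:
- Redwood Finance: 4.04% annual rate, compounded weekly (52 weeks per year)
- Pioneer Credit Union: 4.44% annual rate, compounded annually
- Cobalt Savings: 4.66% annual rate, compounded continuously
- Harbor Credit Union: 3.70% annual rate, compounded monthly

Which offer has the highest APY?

Cobalt Savings

Redwood Finance: (1 + 0.0404/52)^52 − 1 = 4.121%
Pioneer Credit Union: compounded annually, EAR = 4.440%
Cobalt Savings: e^0.0466 − 1 = 4.770%
Harbor Credit Union: (1 + 0.0370/12)^12 − 1 = 3.763%
The highest effective annual rate is Cobalt Savings at 4.770%.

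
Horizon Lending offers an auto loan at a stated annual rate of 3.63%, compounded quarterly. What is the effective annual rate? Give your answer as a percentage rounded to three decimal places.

3.680%

EAR = (1 + 0.0363/4)^4 − 1.
= (1 + 0.009075)^4 − 1 = 1.036797 − 1 = 3.680%.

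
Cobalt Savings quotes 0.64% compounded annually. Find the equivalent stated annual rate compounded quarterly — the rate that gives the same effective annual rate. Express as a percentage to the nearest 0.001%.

Compounded annually, EAR = nominal = 0.006400.
Solve (1 + r/4)^4 = 1.006400: r/4 = 1.006400^(1/4) − 1 = 0.001596, so r = 0.006385 = 0.638%.

0.638%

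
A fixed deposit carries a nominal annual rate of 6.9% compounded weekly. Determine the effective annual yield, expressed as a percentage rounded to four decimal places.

7.1387%

EAR = (1 + 0.069/52)^52 − 1.
= 1.071387 − 1 = 7.1387%.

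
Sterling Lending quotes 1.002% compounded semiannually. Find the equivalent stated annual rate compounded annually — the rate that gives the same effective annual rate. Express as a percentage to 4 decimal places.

EAR = (1 + 0.01002/2)^2 − 1 = 0.010045.
Compounded annually, the equivalent nominal rate is the EAR itself: 1.0045%.

1.0045%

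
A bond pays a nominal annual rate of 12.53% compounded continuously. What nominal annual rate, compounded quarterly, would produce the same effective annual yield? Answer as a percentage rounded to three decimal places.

12.728%

EAR under continuous compounding: e^0.1253 − 1 = 0.133488.
Solve (1 + r/4)^4 = 1.133488: r/4 = 1.133488^(1/4) − 1 = 0.031821, so r = 0.127283 = 12.728%.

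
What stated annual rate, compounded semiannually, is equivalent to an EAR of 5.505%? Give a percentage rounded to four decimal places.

(1 + r/2)^2 − 1 = 0.05505, so 1 + r/2 = 1.05505^(1/2).
r/2 = 0.027156, so r = 0.054313 = 5.4313%.

5.4313%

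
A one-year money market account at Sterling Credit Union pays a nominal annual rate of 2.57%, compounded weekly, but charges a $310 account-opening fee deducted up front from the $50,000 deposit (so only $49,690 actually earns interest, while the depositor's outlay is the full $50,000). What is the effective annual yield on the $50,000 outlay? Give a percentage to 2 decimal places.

Value after one year: 49,690 × (1 + 0.0257/52)^52 = 49,690 × 1.026027 = $50,983.26.
Effective yield on the $50,000 outlay: 50,983.26 / 50,000 − 1 = 0.019665 = 1.97%.

1.97%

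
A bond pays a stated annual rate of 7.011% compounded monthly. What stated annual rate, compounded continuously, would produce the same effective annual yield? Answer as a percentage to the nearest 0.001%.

EAR = (1 + 0.07011/12)^12 − 1 = 0.072407.
Equivalent continuous rate: r = ln(1 + 0.072407) = 0.069906 = 6.991%.

6.991%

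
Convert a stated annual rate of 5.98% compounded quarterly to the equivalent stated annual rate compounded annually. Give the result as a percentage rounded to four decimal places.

EAR = (1 + 0.0598/4)^4 − 1 = 0.061154.
Compounded annually, the equivalent nominal rate is the EAR itself: 6.1154%.

6.1154%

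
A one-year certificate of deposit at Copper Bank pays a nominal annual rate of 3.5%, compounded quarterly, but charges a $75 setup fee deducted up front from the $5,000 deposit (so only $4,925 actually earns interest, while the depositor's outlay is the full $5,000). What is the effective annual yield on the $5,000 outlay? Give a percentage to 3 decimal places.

Value after one year: 4,925 × (1 + 0.035/4)^4 = 4,925 × 1.035462 = $5,099.65.
Effective yield on the $5,000 outlay: 5,099.65 / 5,000 − 1 = 0.019930 = 1.993%.

1.993%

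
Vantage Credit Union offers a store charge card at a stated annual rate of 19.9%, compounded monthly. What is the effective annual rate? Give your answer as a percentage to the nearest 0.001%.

21.819%

EAR = (1 + 0.199/12)^12 − 1.
= (1 + 0.016583)^12 − 1 = 1.218192 − 1 = 21.819%.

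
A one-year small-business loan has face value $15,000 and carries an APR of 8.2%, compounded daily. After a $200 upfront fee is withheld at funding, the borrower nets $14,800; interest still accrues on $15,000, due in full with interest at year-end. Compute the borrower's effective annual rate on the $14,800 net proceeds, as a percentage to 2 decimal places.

10.01%

Amount owed after one year: 15,000 × (1 + 0.082/365)^365 = 15,000 × 1.085446 = $16,281.69.
Effective rate on net proceeds: 16,281.69 / 14,800 − 1 = 0.100114 = 10.01%.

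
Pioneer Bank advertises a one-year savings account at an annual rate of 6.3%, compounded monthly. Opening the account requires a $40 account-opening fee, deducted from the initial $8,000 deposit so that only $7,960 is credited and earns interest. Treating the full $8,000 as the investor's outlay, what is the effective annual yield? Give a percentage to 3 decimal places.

5.953%

Value after one year: 7,960 × (1 + 0.063/12)^12 = 7,960 × 1.064851 = $8,476.22.
Effective yield on the $8,000 outlay: 8,476.22 / 8,000 − 1 = 0.059527 = 5.953%.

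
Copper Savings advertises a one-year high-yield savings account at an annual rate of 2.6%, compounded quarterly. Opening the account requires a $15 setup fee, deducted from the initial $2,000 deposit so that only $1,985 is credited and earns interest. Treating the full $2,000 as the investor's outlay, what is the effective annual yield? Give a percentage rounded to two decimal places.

Value after one year: 1,985 × (1 + 0.026/4)^4 = 1,985 × 1.026255 = $2,037.12.
Effective yield on the $2,000 outlay: 2,037.12 / 2,000 − 1 = 0.018558 = 1.86%.

1.86%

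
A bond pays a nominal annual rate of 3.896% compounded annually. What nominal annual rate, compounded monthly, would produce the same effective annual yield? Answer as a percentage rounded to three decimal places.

3.828%

Compounded annually, EAR = nominal = 0.038960.
Solve (1 + r/12)^12 = 1.038960: r/12 = 1.038960^(1/12) − 1 = 0.003190, so r = 0.038281 = 3.828%.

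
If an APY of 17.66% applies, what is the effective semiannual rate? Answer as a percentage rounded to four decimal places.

The per-half-year rate i satisfies (1 + i)^2 = 1 + 0.1766.
i = 1.1766^(1/2) − 1 = 0.0847119 = 8.4712%.

8.4712%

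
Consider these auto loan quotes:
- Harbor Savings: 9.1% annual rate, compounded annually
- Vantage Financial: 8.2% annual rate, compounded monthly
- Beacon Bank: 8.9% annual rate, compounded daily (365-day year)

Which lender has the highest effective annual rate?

Beacon Bank

Harbor Savings: compounded annually, EAR = 9.100%
Vantage Financial: (1 + 0.082/12)^12 − 1 = 8.515%
Beacon Bank: (1 + 0.089/365)^365 − 1 = 9.307%
The highest effective annual rate is Beacon Bank at 9.307%.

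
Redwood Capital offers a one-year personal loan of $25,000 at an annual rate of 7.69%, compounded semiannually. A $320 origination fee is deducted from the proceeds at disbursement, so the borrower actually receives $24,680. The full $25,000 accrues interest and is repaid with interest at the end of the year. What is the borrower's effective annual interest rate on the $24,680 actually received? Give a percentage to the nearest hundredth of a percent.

Amount owed after one year: 25,000 × (1 + 0.0769/2)^2 = 25,000 × 1.078378 = $26,959.46.
Effective rate on net proceeds: 26,959.46 / 24,680 − 1 = 0.092361 = 9.24%.

9.24%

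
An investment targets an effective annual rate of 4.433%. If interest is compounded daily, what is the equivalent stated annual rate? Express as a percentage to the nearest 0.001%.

4.338%

(1 + r/365)^365 − 1 = 0.04433, so 1 + r/365 = 1.04433^(1/365).
r/365 = 0.000119, so r = 0.043378 = 4.338%.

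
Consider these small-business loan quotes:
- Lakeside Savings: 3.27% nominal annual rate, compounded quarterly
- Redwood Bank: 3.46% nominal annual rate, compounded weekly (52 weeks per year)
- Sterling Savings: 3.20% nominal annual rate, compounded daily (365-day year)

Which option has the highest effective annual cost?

Lakeside Savings: (1 + 0.0327/4)^4 − 1 = 3.310%
Redwood Bank: (1 + 0.0346/52)^52 − 1 = 3.519%
Sterling Savings: (1 + 0.0320/365)^365 − 1 = 3.252%
The highest effective annual rate is Redwood Bank at 3.519%.

Redwood Bank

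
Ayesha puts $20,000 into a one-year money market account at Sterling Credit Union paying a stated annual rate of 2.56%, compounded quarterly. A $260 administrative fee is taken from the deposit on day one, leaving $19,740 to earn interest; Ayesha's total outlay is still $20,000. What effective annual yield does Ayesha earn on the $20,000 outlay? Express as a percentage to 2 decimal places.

1.25%

Value after one year: 19,740 × (1 + 0.0256/4)^4 = 19,740 × 1.025847 = $20,250.22.
Effective yield on the $20,000 outlay: 20,250.22 / 20,000 − 1 = 0.012511 = 1.25%.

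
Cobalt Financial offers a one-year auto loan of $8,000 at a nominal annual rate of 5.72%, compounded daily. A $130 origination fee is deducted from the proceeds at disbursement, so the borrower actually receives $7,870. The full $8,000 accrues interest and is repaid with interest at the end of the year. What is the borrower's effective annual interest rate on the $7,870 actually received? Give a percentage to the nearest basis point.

Amount owed after one year: 8,000 × (1 + 0.0572/365)^365 = 8,000 × 1.058863 = $8,470.90.
Effective rate on net proceeds: 8,470.90 / 7,870 − 1 = 0.076354 = 7.64%.

7.64%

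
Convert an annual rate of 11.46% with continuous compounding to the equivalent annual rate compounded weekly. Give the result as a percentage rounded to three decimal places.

EAR under continuous compounding: e^0.1146 − 1 = 0.121425.
Solve (1 + r/52)^52 = 1.121425: r/52 = 1.121425^(1/52) − 1 = 0.002206, so r = 0.114726 = 11.473%.

11.473%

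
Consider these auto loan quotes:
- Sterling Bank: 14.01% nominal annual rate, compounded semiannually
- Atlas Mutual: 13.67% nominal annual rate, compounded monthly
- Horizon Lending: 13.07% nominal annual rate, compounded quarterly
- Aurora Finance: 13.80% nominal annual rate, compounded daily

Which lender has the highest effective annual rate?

Sterling Bank: (1 + 0.1401/2)^2 − 1 = 14.501%
Atlas Mutual: (1 + 0.1367/12)^12 − 1 = 14.560%
Horizon Lending: (1 + 0.1307/4)^4 − 1 = 13.725%
Aurora Finance: (1 + 0.1380/365)^365 − 1 = 14.795%
The highest effective annual rate is Aurora Finance at 14.795%.

Aurora Finance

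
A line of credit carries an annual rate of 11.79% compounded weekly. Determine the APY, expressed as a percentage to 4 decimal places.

EAR = (1 + 0.1179/52)^52 − 1.
= (1 + 0.002267)^52 − 1 = 1.124981 − 1 = 12.4981%.

12.4981%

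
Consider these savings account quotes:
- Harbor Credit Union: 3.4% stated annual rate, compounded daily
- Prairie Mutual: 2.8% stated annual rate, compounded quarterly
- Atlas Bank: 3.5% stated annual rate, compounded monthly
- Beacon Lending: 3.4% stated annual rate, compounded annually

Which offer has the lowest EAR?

Harbor Credit Union: (1 + 0.034/365)^365 − 1 = 3.458%
Prairie Mutual: (1 + 0.028/4)^4 − 1 = 2.830%
Atlas Bank: (1 + 0.035/12)^12 − 1 = 3.557%
Beacon Lending: compounded annually, EAR = 3.400%
The lowest effective annual rate is Prairie Mutual at 2.830%.

Prairie Mutual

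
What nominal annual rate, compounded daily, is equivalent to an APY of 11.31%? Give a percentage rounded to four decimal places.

(1 + r/365)^365 − 1 = 0.1131, so 1 + r/365 = 1.1131^(1/365).
r/365 = 0.000294, so r = 0.107165 = 10.7165%.

10.7165%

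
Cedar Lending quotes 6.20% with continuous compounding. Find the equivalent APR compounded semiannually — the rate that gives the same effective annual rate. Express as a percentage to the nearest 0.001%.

EAR under continuous compounding: e^0.0620 − 1 = 0.063962.
Solve (1 + r/2)^2 = 1.063962: r/2 = 1.063962^(1/2) − 1 = 0.031486, so r = 0.062971 = 6.297%.

6.297%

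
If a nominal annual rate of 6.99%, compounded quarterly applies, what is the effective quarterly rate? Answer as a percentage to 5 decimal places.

With a nominal annual rate compounded quarterly, the periodic rate is the nominal rate divided by 4.
i = 0.0699 / 4 = 0.0174750 = 1.74750%.

1.74750%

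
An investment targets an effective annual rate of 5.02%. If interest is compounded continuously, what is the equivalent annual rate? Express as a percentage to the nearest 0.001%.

4.898%

Continuous: nominal r satisfies e^r − 1 = 0.0502.
r = ln(1 + 0.0502) = ln(1.0502) = 0.048981 = 4.898%.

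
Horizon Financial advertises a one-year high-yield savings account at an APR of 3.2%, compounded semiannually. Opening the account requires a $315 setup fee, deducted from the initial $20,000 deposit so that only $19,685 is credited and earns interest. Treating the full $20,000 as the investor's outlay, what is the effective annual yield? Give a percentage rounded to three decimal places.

1.600%

Value after one year: 19,685 × (1 + 0.032/2)^2 = 19,685 × 1.032256 = $20,319.96.
Effective yield on the $20,000 outlay: 20,319.96 / 20,000 − 1 = 0.015998 = 1.600%.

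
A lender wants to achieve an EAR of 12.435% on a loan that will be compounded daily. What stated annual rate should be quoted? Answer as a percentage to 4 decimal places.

11.7224%

(1 + r/365)^365 − 1 = 0.12435, so 1 + r/365 = 1.12435^(1/365).
r/365 = 0.000321, so r = 0.117224 = 11.7224%.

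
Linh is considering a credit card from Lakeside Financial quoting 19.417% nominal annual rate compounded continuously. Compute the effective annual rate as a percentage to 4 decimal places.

21.4303%

With continuous compounding, EAR = e^0.19417 − 1.
e^0.19417 = 1.214303, so EAR = 0.214303 = 21.4303%.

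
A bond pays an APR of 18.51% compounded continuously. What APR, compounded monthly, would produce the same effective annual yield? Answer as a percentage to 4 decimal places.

EAR under continuous compounding: e^0.1851 − 1 = 0.203339.
Solve (1 + r/12)^12 = 1.203339: r/12 = 1.203339^(1/12) − 1 = 0.015545, so r = 0.186535 = 18.6535%.

18.6535%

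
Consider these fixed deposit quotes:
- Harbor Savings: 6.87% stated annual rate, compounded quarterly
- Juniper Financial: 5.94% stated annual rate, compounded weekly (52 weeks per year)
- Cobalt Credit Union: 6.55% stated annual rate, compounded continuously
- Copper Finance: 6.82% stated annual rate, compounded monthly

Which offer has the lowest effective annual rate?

Juniper Financial

Harbor Savings: (1 + 0.0687/4)^4 − 1 = 7.049%
Juniper Financial: (1 + 0.0594/52)^52 − 1 = 6.116%
Cobalt Credit Union: e^0.0655 − 1 = 6.769%
Copper Finance: (1 + 0.0682/12)^12 − 1 = 7.037%
The lowest effective annual rate is Juniper Financial at 6.116%.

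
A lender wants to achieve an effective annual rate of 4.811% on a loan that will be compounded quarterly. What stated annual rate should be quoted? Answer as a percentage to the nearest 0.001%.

(1 + r/4)^4 − 1 = 0.04811, so 1 + r/4 = 1.04811^(1/4).
r/4 = 0.011816, so r = 0.047266 = 4.727%.

4.727%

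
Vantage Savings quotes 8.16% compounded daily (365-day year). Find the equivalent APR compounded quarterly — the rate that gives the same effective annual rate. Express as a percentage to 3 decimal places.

8.243%

EAR = (1 + 0.0816/365)^365 − 1 = 0.085012.
Solve (1 + r/4)^4 = 1.085012: r/4 = 1.085012^(1/4) − 1 = 0.020607, so r = 0.082429 = 8.243%.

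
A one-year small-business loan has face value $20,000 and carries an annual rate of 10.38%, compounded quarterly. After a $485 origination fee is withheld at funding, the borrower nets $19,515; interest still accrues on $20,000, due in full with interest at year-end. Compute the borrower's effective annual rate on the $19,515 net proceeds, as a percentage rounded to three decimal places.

Amount owed after one year: 20,000 × (1 + 0.1038/4)^4 = 20,000 × 1.107911 = $22,158.22.
Effective rate on net proceeds: 22,158.22 / 19,515 − 1 = 0.135445 = 13.545%.

13.545%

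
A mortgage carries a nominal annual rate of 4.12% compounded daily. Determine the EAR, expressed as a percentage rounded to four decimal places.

EAR = (1 + 0.0412/365)^365 − 1.
= 1.042058 − 1 = 4.2058%.

4.2058%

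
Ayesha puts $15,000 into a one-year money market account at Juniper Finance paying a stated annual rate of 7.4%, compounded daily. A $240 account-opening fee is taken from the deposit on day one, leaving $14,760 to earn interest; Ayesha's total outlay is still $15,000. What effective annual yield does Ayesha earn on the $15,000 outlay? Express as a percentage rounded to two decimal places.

5.96%

Value after one year: 14,760 × (1 + 0.074/365)^365 = 14,760 × 1.076799 = $15,893.55.
Effective yield on the $15,000 outlay: 15,893.55 / 15,000 − 1 = 0.059570 = 5.96%.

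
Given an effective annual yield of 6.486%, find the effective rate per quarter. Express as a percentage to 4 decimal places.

1.5835%

The per-quarter rate i satisfies (1 + i)^4 = 1 + 0.06486.
i = 1.06486^(1/4) − 1 = 0.0158349 = 1.5835%.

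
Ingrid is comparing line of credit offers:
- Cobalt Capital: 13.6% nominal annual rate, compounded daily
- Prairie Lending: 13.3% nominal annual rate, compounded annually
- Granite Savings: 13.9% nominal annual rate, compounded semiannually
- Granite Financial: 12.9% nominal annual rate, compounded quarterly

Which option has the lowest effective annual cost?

Cobalt Capital: (1 + 0.136/365)^365 − 1 = 14.565%
Prairie Lending: compounded annually, EAR = 13.300%
Granite Savings: (1 + 0.139/2)^2 − 1 = 14.383%
Granite Financial: (1 + 0.129/4)^4 − 1 = 13.538%
The lowest effective annual rate is Prairie Lending at 13.300%.

Prairie Lending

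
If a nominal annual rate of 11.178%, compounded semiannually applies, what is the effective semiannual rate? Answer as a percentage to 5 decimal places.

5.58900%

With a nominal annual rate compounded semiannually, the periodic rate is the nominal rate divided by 2.
i = 0.11178 / 2 = 0.0558900 = 5.58900%.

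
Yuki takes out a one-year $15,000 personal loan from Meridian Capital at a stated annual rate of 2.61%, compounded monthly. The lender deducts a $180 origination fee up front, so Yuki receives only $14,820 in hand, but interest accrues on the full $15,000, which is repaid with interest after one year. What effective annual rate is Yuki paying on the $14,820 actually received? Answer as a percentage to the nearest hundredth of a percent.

Amount owed after one year: 15,000 × (1 + 0.0261/12)^12 = 15,000 × 1.026414 = $15,396.22.
Effective rate on net proceeds: 15,396.22 / 14,820 − 1 = 0.038881 = 3.89%.

3.89%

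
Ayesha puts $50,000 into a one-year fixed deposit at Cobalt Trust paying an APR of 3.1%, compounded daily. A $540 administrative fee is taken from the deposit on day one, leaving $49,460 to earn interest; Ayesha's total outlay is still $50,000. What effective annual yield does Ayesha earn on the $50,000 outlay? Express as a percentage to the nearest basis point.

2.03%

Value after one year: 49,460 × (1 + 0.031/365)^365 = 49,460 × 1.031484 = $51,017.21.
Effective yield on the $50,000 outlay: 51,017.21 / 50,000 − 1 = 0.020344 = 2.03%.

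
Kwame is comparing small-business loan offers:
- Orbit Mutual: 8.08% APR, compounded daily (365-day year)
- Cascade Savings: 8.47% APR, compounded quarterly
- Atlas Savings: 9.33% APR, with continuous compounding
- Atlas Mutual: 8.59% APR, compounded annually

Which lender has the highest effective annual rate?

Orbit Mutual: (1 + 0.0808/365)^365 − 1 = 8.414%
Cascade Savings: (1 + 0.0847/4)^4 − 1 = 8.743%
Atlas Savings: e^0.0933 − 1 = 9.779%
Atlas Mutual: compounded annually, EAR = 8.590%
The highest effective annual rate is Atlas Savings at 9.779%.

Atlas Savings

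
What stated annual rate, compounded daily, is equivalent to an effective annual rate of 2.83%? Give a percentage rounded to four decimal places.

(1 + r/365)^365 − 1 = 0.0283, so 1 + r/365 = 1.0283^(1/365).
r/365 = 0.000076, so r = 0.027908 = 2.7908%.

2.7908%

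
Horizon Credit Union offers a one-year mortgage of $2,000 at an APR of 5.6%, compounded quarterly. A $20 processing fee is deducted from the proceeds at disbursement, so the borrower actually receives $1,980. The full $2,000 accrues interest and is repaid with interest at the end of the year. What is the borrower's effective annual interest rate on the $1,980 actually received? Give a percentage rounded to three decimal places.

Amount owed after one year: 2,000 × (1 + 0.056/4)^4 = 2,000 × 1.057187 = $2,114.37.
Effective rate on net proceeds: 2,114.37 / 1,980 − 1 = 0.067866 = 6.787%.

6.787%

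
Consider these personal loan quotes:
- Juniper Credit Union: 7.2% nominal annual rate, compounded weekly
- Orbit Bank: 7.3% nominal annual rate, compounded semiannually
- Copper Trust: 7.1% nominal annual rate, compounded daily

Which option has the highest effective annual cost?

Juniper Credit Union

Juniper Credit Union: (1 + 0.072/52)^52 − 1 = 7.460%
Orbit Bank: (1 + 0.073/2)^2 − 1 = 7.433%
Copper Trust: (1 + 0.071/365)^365 − 1 = 7.357%
The highest effective annual rate is Juniper Credit Union at 7.460%.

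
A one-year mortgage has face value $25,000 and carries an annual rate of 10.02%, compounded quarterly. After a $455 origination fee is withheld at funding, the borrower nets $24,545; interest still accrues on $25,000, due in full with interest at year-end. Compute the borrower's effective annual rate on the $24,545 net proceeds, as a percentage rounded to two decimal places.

12.45%

Amount owed after one year: 25,000 × (1 + 0.1002/4)^4 = 25,000 × 1.104028 = $27,600.71.
Effective rate on net proceeds: 27,600.71 / 24,545 − 1 = 0.124494 = 12.45%.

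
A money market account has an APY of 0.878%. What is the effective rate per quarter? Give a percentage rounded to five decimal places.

The per-quarter rate i satisfies (1 + i)^4 = 1 + 0.00878.
i = 1.00878^(1/4) − 1 = 0.0021878 = 0.21878%.

0.21878%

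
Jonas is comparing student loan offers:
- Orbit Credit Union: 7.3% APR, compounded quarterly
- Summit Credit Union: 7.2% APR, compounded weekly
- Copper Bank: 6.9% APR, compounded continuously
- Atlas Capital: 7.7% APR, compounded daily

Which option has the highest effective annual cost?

Orbit Credit Union: (1 + 0.073/4)^4 − 1 = 7.502%
Summit Credit Union: (1 + 0.072/52)^52 − 1 = 7.460%
Copper Bank: e^0.069 − 1 = 7.144%
Atlas Capital: (1 + 0.077/365)^365 − 1 = 8.003%
The highest effective annual rate is Atlas Capital at 8.003%.

Atlas Capital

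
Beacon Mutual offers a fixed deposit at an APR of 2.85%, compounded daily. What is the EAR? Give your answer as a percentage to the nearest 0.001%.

EAR = (1 + 0.0285/365)^365 − 1.
= (1 + 0.000078)^365 − 1 = 1.028909 − 1 = 2.891%.

2.891%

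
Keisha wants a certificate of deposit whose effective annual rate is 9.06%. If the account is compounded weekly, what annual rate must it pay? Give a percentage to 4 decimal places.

(1 + r/52)^52 − 1 = 0.0906, so 1 + r/52 = 1.0906^(1/52).
r/52 = 0.001669, so r = 0.086800 = 8.6800%.

8.6800%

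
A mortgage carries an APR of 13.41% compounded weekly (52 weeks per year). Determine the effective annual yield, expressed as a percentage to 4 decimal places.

14.3310%

EAR = (1 + 0.1341/52)^52 − 1.
= (1 + 0.002579)^52 − 1 = 1.143310 − 1 = 14.3310%.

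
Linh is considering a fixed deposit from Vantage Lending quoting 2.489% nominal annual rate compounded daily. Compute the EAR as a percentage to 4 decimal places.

2.5201%

EAR = (1 + 0.02489/365)^365 − 1.
= (1 + 0.000068)^365 − 1 = 1.025201 − 1 = 2.5201%.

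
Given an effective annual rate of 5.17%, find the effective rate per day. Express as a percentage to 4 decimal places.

The per-day rate i satisfies (1 + i)^365 = 1 + 0.0517.
i = 1.0517^(1/365) − 1 = 0.0001381 = 0.0138%.

0.0138%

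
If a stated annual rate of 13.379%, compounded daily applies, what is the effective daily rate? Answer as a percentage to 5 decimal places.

With a nominal annual rate compounded daily, the periodic rate is the nominal rate divided by 365.
i = 0.13379 / 365 = 0.0003665 = 0.03665%.

0.03665%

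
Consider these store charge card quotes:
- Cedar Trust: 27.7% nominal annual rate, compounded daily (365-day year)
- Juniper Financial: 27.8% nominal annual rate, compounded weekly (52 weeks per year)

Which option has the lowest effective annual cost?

Cedar Trust

Cedar Trust: (1 + 0.277/365)^365 − 1 = 31.903%
Juniper Financial: (1 + 0.278/52)^52 − 1 = 31.951%
The lowest effective annual rate is Cedar Trust at 31.903%.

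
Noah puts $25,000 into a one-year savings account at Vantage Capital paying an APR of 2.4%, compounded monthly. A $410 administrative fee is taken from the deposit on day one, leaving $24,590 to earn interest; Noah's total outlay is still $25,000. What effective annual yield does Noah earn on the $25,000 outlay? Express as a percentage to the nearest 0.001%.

0.747%

Value after one year: 24,590 × (1 + 0.024/12)^12 = 24,590 × 1.024266 = $25,186.70.
Effective yield on the $25,000 outlay: 25,186.70 / 25,000 − 1 = 0.007468 = 0.747%.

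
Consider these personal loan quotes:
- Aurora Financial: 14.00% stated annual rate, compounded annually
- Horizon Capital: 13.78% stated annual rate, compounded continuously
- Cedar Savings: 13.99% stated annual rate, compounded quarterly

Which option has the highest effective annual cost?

Horizon Capital

Aurora Financial: compounded annually, EAR = 14.000%
Horizon Capital: e^0.1378 − 1 = 14.775%
Cedar Savings: (1 + 0.1399/4)^4 − 1 = 14.741%
The highest effective annual rate is Horizon Capital at 14.775%.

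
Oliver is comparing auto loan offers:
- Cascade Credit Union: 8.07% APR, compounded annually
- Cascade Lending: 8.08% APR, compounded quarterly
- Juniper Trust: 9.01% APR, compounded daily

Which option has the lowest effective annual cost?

Cascade Credit Union

Cascade Credit Union: compounded annually, EAR = 8.070%
Cascade Lending: (1 + 0.0808/4)^4 − 1 = 8.328%
Juniper Trust: (1 + 0.0901/365)^365 − 1 = 9.427%
The lowest effective annual rate is Cascade Credit Union at 8.070%.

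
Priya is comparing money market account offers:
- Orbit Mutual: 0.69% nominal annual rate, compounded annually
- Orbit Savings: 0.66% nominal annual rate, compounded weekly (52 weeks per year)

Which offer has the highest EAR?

Orbit Mutual: compounded annually, EAR = 0.690%
Orbit Savings: (1 + 0.0066/52)^52 − 1 = 0.662%
The highest effective annual rate is Orbit Mutual at 0.690%.

Orbit Mutual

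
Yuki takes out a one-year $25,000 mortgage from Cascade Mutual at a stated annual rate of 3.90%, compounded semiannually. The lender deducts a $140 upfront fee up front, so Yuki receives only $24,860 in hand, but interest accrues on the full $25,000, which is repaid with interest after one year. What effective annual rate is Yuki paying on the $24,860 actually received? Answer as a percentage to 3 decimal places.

Amount owed after one year: 25,000 × (1 + 0.0390/2)^2 = 25,000 × 1.039380 = $25,984.51.
Effective rate on net proceeds: 25,984.51 / 24,860 − 1 = 0.045234 = 4.523%.

4.523%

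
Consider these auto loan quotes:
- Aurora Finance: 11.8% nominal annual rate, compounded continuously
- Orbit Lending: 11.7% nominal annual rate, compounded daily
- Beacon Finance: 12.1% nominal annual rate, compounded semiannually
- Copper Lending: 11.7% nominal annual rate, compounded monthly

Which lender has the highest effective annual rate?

Aurora Finance

Aurora Finance: e^0.118 − 1 = 12.524%
Orbit Lending: (1 + 0.117/365)^365 − 1 = 12.410%
Beacon Finance: (1 + 0.121/2)^2 − 1 = 12.466%
Copper Lending: (1 + 0.117/12)^12 − 1 = 12.348%
The highest effective annual rate is Aurora Finance at 12.524%.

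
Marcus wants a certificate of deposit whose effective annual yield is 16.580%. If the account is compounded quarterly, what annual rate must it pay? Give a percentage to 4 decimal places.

(1 + r/4)^4 − 1 = 0.16580, so 1 + r/4 = 1.16580^(1/4).
r/4 = 0.039097, so r = 0.156387 = 15.6387%.

15.6387%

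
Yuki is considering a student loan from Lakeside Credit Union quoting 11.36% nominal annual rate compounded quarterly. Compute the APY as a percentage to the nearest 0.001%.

EAR = (1 + 0.1136/4)^4 − 1.
= 1.118532 − 1 = 11.853%.

11.853%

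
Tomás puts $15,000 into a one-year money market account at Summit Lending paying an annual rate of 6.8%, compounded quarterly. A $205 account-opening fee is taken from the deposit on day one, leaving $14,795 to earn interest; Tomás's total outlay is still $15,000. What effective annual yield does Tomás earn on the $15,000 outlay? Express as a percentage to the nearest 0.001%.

Value after one year: 14,795 × (1 + 0.068/4)^4 = 14,795 × 1.069754 = $15,827.01.
Effective yield on the $15,000 outlay: 15,827.01 / 15,000 − 1 = 0.055134 = 5.513%.

5.513%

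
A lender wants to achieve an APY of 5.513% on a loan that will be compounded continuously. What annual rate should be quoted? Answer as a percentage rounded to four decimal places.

5.3664%

Continuous: nominal r satisfies e^r − 1 = 0.05513.
r = ln(1 + 0.05513) = ln(1.05513) = 0.053664 = 5.3664%.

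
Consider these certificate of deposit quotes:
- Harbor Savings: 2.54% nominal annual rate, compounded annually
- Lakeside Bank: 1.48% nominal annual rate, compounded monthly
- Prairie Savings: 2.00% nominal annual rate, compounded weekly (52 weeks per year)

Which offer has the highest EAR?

Harbor Savings

Harbor Savings: compounded annually, EAR = 2.540%
Lakeside Bank: (1 + 0.0148/12)^12 − 1 = 1.490%
Prairie Savings: (1 + 0.0200/52)^52 − 1 = 2.020%
The highest effective annual rate is Harbor Savings at 2.540%.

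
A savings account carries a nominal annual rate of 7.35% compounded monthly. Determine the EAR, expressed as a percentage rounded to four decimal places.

EAR = (1 + 0.0735/12)^12 − 1.
= (1 + 0.006125)^12 − 1 = 1.076027 − 1 = 7.6027%.

7.6027%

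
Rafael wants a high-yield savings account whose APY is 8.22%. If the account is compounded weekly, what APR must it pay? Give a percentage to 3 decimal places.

(1 + r/52)^52 − 1 = 0.0822, so 1 + r/52 = 1.0822^(1/52).
r/52 = 0.001520, so r = 0.079056 = 7.906%.

7.906%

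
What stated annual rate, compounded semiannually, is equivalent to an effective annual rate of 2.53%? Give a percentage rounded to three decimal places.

(1 + r/2)^2 − 1 = 0.0253, so 1 + r/2 = 1.0253^(1/2).
r/2 = 0.012571, so r = 0.025142 = 2.514%.

2.514%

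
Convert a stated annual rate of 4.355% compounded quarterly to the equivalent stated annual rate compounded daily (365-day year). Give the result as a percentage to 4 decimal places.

4.3317%

EAR = (1 + 0.04355/4)^4 − 1 = 0.044266.
Solve (1 + r/365)^365 = 1.044266: r/365 = 1.044266^(1/365) − 1 = 0.000119, so r = 0.043317 = 4.3317%.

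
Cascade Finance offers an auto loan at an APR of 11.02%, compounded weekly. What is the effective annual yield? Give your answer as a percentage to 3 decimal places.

11.637%

EAR = (1 + 0.1102/52)^52 − 1.
= (1 + 0.002119)^52 − 1 = 1.116371 − 1 = 11.637%.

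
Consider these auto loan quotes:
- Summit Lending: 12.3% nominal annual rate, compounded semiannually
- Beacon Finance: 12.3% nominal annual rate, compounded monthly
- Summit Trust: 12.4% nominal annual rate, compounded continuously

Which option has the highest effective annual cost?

Summit Trust

Summit Lending: (1 + 0.123/2)^2 − 1 = 12.678%
Beacon Finance: (1 + 0.123/12)^12 − 1 = 13.018%
Summit Trust: e^0.124 − 1 = 13.202%
The highest effective annual rate is Summit Trust at 13.202%.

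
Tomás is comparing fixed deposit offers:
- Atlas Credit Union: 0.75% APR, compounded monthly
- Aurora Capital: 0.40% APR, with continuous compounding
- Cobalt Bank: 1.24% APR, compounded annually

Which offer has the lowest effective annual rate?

Aurora Capital

Atlas Credit Union: (1 + 0.0075/12)^12 − 1 = 0.753%
Aurora Capital: e^0.0040 − 1 = 0.401%
Cobalt Bank: compounded annually, EAR = 1.240%
The lowest effective annual rate is Aurora Capital at 0.401%.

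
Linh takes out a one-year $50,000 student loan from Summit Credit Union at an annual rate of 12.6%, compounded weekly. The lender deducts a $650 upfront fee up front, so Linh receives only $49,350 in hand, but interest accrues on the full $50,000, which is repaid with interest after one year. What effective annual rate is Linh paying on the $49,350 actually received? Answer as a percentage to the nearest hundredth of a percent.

Amount owed after one year: 50,000 × (1 + 0.126/52)^52 = 50,000 × 1.134109 = $56,705.47.
Effective rate on net proceeds: 56,705.47 / 49,350 − 1 = 0.149047 = 14.90%.

14.90%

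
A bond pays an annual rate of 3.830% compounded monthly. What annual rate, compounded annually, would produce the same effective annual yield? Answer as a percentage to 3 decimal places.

3.898%

EAR = (1 + 0.03830/12)^12 − 1 = 0.038980.
Compounded annually, the equivalent nominal rate is the EAR itself: 3.898%.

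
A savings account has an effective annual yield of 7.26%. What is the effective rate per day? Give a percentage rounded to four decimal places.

The per-day rate i satisfies (1 + i)^365 = 1 + 0.0726.
i = 1.0726^(1/365) − 1 = 0.0001920 = 0.0192%.

0.0192%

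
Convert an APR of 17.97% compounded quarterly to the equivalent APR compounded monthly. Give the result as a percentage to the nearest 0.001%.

17.707%

EAR = (1 + 0.1797/4)^4 − 1 = 0.192176.
Solve (1 + r/12)^12 = 1.192176: r/12 = 1.192176^(1/12) − 1 = 0.014756, so r = 0.177074 = 17.707%.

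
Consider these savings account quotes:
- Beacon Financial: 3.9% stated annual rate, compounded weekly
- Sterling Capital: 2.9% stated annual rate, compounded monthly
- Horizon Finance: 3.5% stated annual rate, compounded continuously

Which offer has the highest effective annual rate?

Beacon Financial

Beacon Financial: (1 + 0.039/52)^52 − 1 = 3.976%
Sterling Capital: (1 + 0.029/12)^12 − 1 = 2.939%
Horizon Finance: e^0.035 − 1 = 3.562%
The highest effective annual rate is Beacon Financial at 3.976%.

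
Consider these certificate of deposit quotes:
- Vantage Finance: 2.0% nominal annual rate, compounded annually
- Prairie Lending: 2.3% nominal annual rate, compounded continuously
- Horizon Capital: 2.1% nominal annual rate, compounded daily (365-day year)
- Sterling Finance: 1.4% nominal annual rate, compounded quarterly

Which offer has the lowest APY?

Sterling Finance

Vantage Finance: compounded annually, EAR = 2.000%
Prairie Lending: e^0.023 − 1 = 2.327%
Horizon Capital: (1 + 0.021/365)^365 − 1 = 2.122%
Sterling Finance: (1 + 0.014/4)^4 − 1 = 1.407%
The lowest effective annual rate is Sterling Finance at 1.407%.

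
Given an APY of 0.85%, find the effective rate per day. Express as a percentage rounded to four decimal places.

0.0023%

The per-day rate i satisfies (1 + i)^365 = 1 + 0.0085.
i = 1.0085^(1/365) − 1 = 0.0000232 = 0.0023%.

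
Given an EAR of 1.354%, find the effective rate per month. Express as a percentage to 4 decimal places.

0.1121%

The per-month rate i satisfies (1 + i)^12 = 1 + 0.01354.
i = 1.01354^(1/12) − 1 = 0.0011214 = 0.1121%.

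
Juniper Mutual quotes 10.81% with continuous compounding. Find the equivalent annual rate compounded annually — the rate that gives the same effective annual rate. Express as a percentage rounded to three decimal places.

EAR under continuous compounding: e^0.1081 − 1 = 0.114159.
Compounded annually, the equivalent nominal rate is the EAR itself: 11.416%.

11.416%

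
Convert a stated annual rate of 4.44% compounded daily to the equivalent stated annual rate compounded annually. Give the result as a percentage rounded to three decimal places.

4.540%

EAR = (1 + 0.0444/365)^365 − 1 = 0.045398.
Compounded annually, the equivalent nominal rate is the EAR itself: 4.540%.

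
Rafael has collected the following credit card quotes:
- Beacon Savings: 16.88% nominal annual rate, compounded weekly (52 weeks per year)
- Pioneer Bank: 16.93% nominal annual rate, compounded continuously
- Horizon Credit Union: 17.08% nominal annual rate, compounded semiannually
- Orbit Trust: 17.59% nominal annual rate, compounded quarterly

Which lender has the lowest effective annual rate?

Beacon Savings: (1 + 0.1688/52)^52 − 1 = 18.356%
Pioneer Bank: e^0.1693 − 1 = 18.448%
Horizon Credit Union: (1 + 0.1708/2)^2 − 1 = 17.809%
Orbit Trust: (1 + 0.1759/4)^4 − 1 = 18.785%
The lowest effective annual rate is Horizon Credit Union at 17.809%.

Horizon Credit Union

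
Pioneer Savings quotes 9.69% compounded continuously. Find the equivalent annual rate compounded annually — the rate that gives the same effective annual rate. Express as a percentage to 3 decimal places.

10.175%

EAR under continuous compounding: e^0.0969 − 1 = 0.101750.
Compounded annually, the equivalent nominal rate is the EAR itself: 10.175%.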